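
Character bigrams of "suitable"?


Word: "suitable" (length 8)
Number of bigrams = 8 - 2 + 1 = 7
  Position 0: "su"
  Position 1: "ui"
  Position 2: "it"
  Position 3: "ta"
  Position 4: "ab"
  Position 5: "bl"
  Position 6: "le"
Bigrams = "su", "ui", "it", "ta", "ab", "bl", "le"


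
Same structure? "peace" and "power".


Pattern of "peace": [0, 1, 2, 3, 1]
Pattern of "power": [0, 1, 2, 3, 4]
Patterns do not match
Same pattern = No


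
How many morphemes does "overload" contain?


Word: "overload"
Morphemes: over- / load
Each morpheme carries meaning
= 2 morphemes


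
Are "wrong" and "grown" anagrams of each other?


Word 1: "wrong" → sorted: gnorw
Word 2: "grown" → sorted: gnorw
Same letters? gnorw == gnorw
Anagram = Yes


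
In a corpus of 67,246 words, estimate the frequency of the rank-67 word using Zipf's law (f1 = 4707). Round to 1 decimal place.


Zipf's law: f(r) = f(1) / r
f(1) = 4707
f(67) = 4707 / 67
= 70.3 occurrences


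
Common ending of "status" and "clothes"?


Word 1: "status"
Word 2: "clothes"
Comparing from end:
  Pos -1: 's' == 's'
  Pos -2: 'u' != 'e' (stop)
LCS = "s" (length 1)


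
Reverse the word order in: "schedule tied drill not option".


Original: "schedule tied drill not option"
Words (1..n): schedule | tied | drill | not | option
Reversed (n..1): option | not | drill | tied | schedule
Result = "option not drill tied schedule"


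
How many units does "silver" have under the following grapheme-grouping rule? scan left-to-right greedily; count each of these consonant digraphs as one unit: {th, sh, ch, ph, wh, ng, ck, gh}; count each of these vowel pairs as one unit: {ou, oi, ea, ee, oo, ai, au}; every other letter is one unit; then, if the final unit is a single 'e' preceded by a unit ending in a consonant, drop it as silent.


Word: "silver" (6 letters)
Left-to-right scan:
  [1] 's' (letter)
  [2] 'i' (letter)
  [3] 'l' (letter)
  [4] 'v' (letter)
  [5] 'e' (letter)
  [6] 'r' (letter)
Units from scan: 6
Sound units = 6 units


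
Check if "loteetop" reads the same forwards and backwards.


Word: "loteetop"
Reversed: "poteetol"
Forward == Backward? loteetop != poteetol
Palindrome = No


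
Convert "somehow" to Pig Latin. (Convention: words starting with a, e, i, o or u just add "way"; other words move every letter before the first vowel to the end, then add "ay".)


Word: "somehow"
Starts with consonant(s) → move to end, add 'ay'
Consonant cluster: "s"
Pig Latin = "omehowsay"


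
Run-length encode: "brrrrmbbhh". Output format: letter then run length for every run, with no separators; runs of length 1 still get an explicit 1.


String: "brrrrmbbhh"
Scanning for consecutive runs:
  'b' x 1
  'r' x 4
  'm' x 1
  'b' x 2
  'h' x 2
RLE = "b1r4m1b2h2"


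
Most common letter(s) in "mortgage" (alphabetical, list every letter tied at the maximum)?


Word: "mortgage"
Letter counts:
  'a': 1
  'e': 1
  'g': 2
  'm': 1
  'o': 1
  'r': 1
  't': 1
Maximum count = 2
Most frequent = 'g' (2 times each)


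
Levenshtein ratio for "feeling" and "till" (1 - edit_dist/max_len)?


Word 1: "feeling" (length 7)
Word 2: "till" (length 4)
One optimal edit sequence:
  1. delete 'f'  (+1)
  2. delete 'e'  (+1)
  3. delete 'e'  (+1)
  4. substitute 'l' -> 't'  (+1)
  5. keep 'i'
  6. substitute 'n' -> 'l'  (+1)
  7. substitute 'g' -> 'l'  (+1)
Edit distance = 6
Max length = max(7, 4) = 7
Similarity = 1 - 6/7
= 0.1429


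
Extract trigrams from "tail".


Word: "tail" (length 4)
Number of trigrams = 4 - 3 + 1 = 2
  Position 0: "tai"
  Position 1: "ail"
Trigrams = "tai", "ail"


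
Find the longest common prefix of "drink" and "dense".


Word 1: "drink"
Word 2: "dense"
Comparing from start:
  Pos 0: 'd' == 'd'
  Pos 1: 'r' != 'e' (stop)
LCP = "d" (length 1)


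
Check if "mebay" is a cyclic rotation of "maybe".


Word: "maybe", Candidate: "mebay"
Method: check if candidate is substring of word+word
"maybemaybe" contains "mebay"? No
Is rotation = No


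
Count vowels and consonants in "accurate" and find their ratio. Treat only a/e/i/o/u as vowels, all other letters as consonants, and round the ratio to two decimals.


Word: "accurate"
Vowels (a,e,i,o,u): 4
Consonants: 4
Ratio = 4/4
= 1.00


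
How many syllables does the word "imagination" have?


Word: "imagination"
Syllable breakdown: i · mag · i · na · tion
Counting: 5 parts
= 5 syllables


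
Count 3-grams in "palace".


Word: "palace" (length 6)
Number of 3-grams = length - 3 + 1 = 6 - 3 + 1
= 4


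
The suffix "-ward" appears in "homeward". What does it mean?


Suffix: -ward
As in: homeward -> home + -ward
Meaning = in the direction of


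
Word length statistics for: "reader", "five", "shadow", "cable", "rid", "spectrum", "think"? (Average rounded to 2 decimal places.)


Lengths: "reader"=6, "five"=4, "shadow"=6, "cable"=5, "rid"=3, "spectrum"=8, "think"=5
Sum = 37, Count = 7
Average = 37/7 = 5.29
= avg=5.29, min=3, max=8


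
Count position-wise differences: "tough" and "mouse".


Comparing character by character (same length = 5):
  Pos 0: 't' vs 'm' !=
  Pos 1: 'o' vs 'o' =
  Pos 2: 'u' vs 'u' =
  Pos 3: 'g' vs 's' !=
  Pos 4: 'h' vs 'e' !=
Hamming distance = 3


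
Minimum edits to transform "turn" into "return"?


Word 1: "turn" (length 4)
Word 2: "return" (length 6)
One optimal edit sequence (insert/delete/substitute each cost 1):
  1. insert 'r'  (+1)
  2. insert 'e'  (+1)
  3. keep 't'
  4. keep 'u'
  5. keep 'r'
  6. keep 'n'
Total edit operations: 2
Edit distance = 2


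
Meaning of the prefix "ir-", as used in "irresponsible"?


Prefix: ir-
As in: irresponsible -> ir- + responsible
Meaning = not


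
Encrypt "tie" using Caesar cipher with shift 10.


Word: "tie"
Shift: 10
Each letter → (letter + shift) mod 26:
  't' (19) + 10 = 3 → 'd'
  'i' (8) + 10 = 18 → 's'
  'e' (4) + 10 = 14 → 'o'
Result = "dso"


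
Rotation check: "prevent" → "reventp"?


Word: "prevent", Candidate: "reventp"
Method: check if candidate is substring of word+word
"preventprevent" contains "reventp"? Yes
Is rotation = Yes


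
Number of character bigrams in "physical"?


Word: "physical" (length 8)
Number of 2-grams = length - 2 + 1 = 8 - 2 + 1
= 7


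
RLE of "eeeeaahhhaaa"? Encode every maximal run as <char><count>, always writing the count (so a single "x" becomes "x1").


String: "eeeeaahhhaaa"
Scanning for consecutive runs:
  'e' x 4
  'a' x 2
  'h' x 3
  'a' x 3
RLE = "e4a2h3a3"


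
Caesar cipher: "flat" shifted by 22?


Word: "flat"
Shift: 22
Each letter → (letter + shift) mod 26:
  'f' (5) + 22 = 1 → 'b'
  'l' (11) + 22 = 7 → 'h'
  'a' (0) + 22 = 22 → 'w'
  't' (19) + 22 = 15 → 'p'
Result = "bhwp"


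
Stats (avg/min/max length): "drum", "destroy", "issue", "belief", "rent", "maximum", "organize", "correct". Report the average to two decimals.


Lengths: "drum"=4, "destroy"=7, "issue"=5, "belief"=6, "rent"=4, "maximum"=7, "organize"=8, "correct"=7
Sum = 48, Count = 8
Average = 48/8 = 6.00
= avg=6.00, min=4, max=8


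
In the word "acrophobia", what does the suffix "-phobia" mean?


Suffix: -phobia
As in: acrophobia -> acro- + -phobia
Meaning = fear of


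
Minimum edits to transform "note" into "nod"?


Word 1: "note" (length 4)
Word 2: "nod" (length 3)
One optimal edit sequence (insert/delete/substitute each cost 1):
  1. keep 'n'
  2. keep 'o'
  3. delete 't'  (+1)
  4. substitute 'e' -> 'd'  (+1)
Total edit operations: 2
Edit distance = 2


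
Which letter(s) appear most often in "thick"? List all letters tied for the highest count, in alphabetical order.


Word: "thick"
Letter counts:
  'c': 1
  'h': 1
  'i': 1
  'k': 1
  't': 1
Maximum count = 1
Most frequent = 'c', 'h', 'i', 'k', 't' (1 time each)


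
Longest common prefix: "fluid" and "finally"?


Word 1: "fluid"
Word 2: "finally"
Comparing from start:
  Pos 0: 'f' == 'f'
  Pos 1: 'l' != 'i' (stop)
LCP = "f" (length 1)


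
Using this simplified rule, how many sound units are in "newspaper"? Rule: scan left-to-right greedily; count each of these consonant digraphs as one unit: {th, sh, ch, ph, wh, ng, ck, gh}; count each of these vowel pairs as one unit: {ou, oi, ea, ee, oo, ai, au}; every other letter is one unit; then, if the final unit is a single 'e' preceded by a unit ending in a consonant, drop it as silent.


Word: "newspaper" (9 letters)
Left-to-right scan:
  [1] 'n' (letter)
  [2] 'e' (letter)
  [3] 'w' (letter)
  [4] 's' (letter)
  [5] 'p' (letter)
  [6] 'a' (letter)
  [7] 'p' (letter)
  [8] 'e' (letter)
  [9] 'r' (letter)
Units from scan: 9
Sound units = 9 units


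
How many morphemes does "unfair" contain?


Word: "unfair"
Morphemes: un- | fair
Each morpheme carries meaning
= 2 morphemes


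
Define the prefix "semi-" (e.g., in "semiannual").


Prefix: semi-
Example: semiannual (semi- + annual)
Meaning = half


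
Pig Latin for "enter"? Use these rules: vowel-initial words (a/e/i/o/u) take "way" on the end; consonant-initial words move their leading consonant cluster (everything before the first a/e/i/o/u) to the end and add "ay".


Word: "enter"
Starts with vowel → add 'way'
Pig Latin = "enterway"


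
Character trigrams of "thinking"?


Word: "thinking" (length 8)
Number of trigrams = 8 - 3 + 1 = 6
  Position 0: "thi"
  Position 1: "hin"
  Position 2: "ink"
  Position 3: "nki"
  Position 4: "kin"
  Position 5: "ing"
Trigrams = "thi", "hin", "ink", "nki", "kin", "ing"


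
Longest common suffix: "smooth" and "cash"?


Word 1: "smooth"
Word 2: "cash"
Comparing from end:
  Pos -1: 'h' == 'h'
  Pos -2: 't' != 's' (stop)
LCS = "h" (length 1)


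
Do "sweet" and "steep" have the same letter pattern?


Pattern of "sweet": [0, 1, 2, 2, 3]
Pattern of "steep": [0, 1, 2, 2, 3]
Patterns match
Same pattern = Yes


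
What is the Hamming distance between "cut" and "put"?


Comparing character by character (same length = 3):
  Pos 0: 'c' vs 'p' !=
  Pos 1: 'u' vs 'u' =
  Pos 2: 't' vs 't' =
Hamming distance = 1


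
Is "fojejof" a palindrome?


Word: "fojejof"
Reversed: "fojejof"
Forward == Backward? fojejof == fojejof
Palindrome = Yes


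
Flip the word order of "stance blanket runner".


Original: "stance blanket runner"
Words (1..n): stance | blanket | runner
Reversed (n..1): runner | blanket | stance
Result = "runner blanket stance"


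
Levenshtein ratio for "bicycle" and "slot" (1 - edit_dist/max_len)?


Word 1: "bicycle" (length 7)
Word 2: "slot" (length 4)
One optimal edit sequence:
  1. delete 'b'  (+1)
  2. delete 'i'  (+1)
  3. delete 'c'  (+1)
  4. substitute 'y' -> 's'  (+1)
  5. substitute 'c' -> 'l'  (+1)
  6. substitute 'l' -> 'o'  (+1)
  7. substitute 'e' -> 't'  (+1)
Edit distance = 7
Max length = max(7, 4) = 7
Similarity = 1 - 7/7
= 0.0000


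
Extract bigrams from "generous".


Word: "generous" (length 8)
Number of bigrams = 8 - 2 + 1 = 7
  Position 0: "ge"
  Position 1: "en"
  Position 2: "ne"
  Position 3: "er"
  Position 4: "ro"
  Position 5: "ou"
  Position 6: "us"
Bigrams = "ge", "en", "ne", "er", "ro", "ou", "us"


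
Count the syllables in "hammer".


Word: "hammer"
Syllable breakdown: ham · mer
Counting: 2 parts
= 2 syllables


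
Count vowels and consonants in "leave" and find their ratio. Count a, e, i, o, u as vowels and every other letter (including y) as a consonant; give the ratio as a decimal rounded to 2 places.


Word: "leave"
Vowels (a,e,i,o,u): 3
Consonants: 2
Ratio = 3/2
= 1.50


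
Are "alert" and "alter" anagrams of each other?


Word 1: "alert" → sorted: aelrt
Word 2: "alter" → sorted: aelrt
Same letters? aelrt == aelrt
Anagram = Yes


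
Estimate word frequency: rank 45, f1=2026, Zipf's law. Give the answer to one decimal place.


Zipf's law: f(r) = f(1) / r
f(1) = 2026
f(45) = 2026 / 45
= 45.0 occurrences


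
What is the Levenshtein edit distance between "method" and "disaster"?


Word 1: "method" (length 6)
Word 2: "disaster" (length 8)
One optimal edit sequence (insert/delete/substitute each cost 1):
  1. insert 'd'  (+1)
  2. insert 'i'  (+1)
  3. substitute 'm' -> 's'  (+1)
  4. substitute 'e' -> 'a'  (+1)
  5. substitute 't' -> 's'  (+1)
  6. substitute 'h' -> 't'  (+1)
  7. substitute 'o' -> 'e'  (+1)
  8. substitute 'd' -> 'r'  (+1)
Total edit operations: 8
Edit distance = 8


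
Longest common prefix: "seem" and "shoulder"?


Word 1: "seem"
Word 2: "shoulder"
Comparing from start:
  Pos 0: 's' == 's'
  Pos 1: 'e' != 'h' (stop)
LCP = "s" (length 1)


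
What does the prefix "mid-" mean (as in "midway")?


Prefix: mid-
Example: midway (mid- + way)
Meaning = middle


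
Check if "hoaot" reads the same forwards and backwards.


Word: "hoaot"
Reversed: "toaoh"
Forward == Backward? hoaot != toaoh
Palindrome = No


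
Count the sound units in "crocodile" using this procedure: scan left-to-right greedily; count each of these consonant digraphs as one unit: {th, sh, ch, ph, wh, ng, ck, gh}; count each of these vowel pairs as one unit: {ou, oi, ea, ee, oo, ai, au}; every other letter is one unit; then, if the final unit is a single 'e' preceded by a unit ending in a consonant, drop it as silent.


Word: "crocodile" (9 letters)
Left-to-right scan:
  (1) 'c' (letter)
  (2) 'r' (letter)
  (3) 'o' (letter)
  (4) 'c' (letter)
  (5) 'o' (letter)
  (6) 'd' (letter)
  (7) 'i' (letter)
  (8) 'l' (letter)
  (9) 'e' (letter)
Units from scan: 9
Final unit is 'e' after a consonant -> drop as silent (-1)
Sound units = 8 units


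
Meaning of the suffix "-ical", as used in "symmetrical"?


Suffix: -ical
Example: symmetrical (symmetry + -ical, with a spelling change)
Meaning = relating to


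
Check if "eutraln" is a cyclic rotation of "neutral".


Word: "neutral", Candidate: "eutraln"
Method: check if candidate is substring of word+word
"neutralneutral" contains "eutraln"? Yes
Is rotation = Yes


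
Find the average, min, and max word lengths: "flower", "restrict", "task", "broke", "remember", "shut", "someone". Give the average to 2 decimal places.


Lengths: "flower"=6, "restrict"=8, "task"=4, "broke"=5, "remember"=8, "shut"=4, "someone"=7
Sum = 42, Count = 7
Average = 42/7 = 6.00
= avg=6.00, min=4, max=8


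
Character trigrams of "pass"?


Word: "pass" (length 4)
Number of trigrams = 4 - 3 + 1 = 2
  Position 0: "pas"
  Position 1: "ass"
Trigrams = "pas", "ass"


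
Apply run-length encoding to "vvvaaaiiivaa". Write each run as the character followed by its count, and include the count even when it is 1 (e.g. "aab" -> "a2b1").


String: "vvvaaaiiivaa"
Scanning for consecutive runs:
  'v' x 3
  'a' x 3
  'i' x 3
  'v' x 1
  'a' x 2
RLE = "v3a3i3v1a2"


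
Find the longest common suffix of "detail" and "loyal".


Word 1: "detail"
Word 2: "loyal"
Comparing from end:
  Pos -1: 'l' == 'l'
  Pos -2: 'i' != 'a' (stop)
LCS = "l" (length 1)


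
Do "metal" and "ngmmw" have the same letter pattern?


Pattern of "metal": [0, 1, 2, 3, 4]
Pattern of "ngmmw": [0, 1, 2, 2, 3]
Patterns do not match
Same pattern = No


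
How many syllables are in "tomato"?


Word: "tomato"
Syllable breakdown: to · ma · to
Counting: 3 parts
= 3 syllables


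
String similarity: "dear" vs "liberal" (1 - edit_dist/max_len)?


Word 1: "dear" (length 4)
Word 2: "liberal" (length 7)
One optimal edit sequence:
  1. insert 'l'  (+1)
  2. insert 'i'  (+1)
  3. substitute 'd' -> 'b'  (+1)
  4. keep 'e'
  5. insert 'r'  (+1)
  6. keep 'a'
  7. substitute 'r' -> 'l'  (+1)
Edit distance = 5
Max length = max(4, 7) = 7
Similarity = 1 - 5/7
= 0.2857


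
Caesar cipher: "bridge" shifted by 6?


Word: "bridge"
Shift: 6
Each letter → (letter + shift) mod 26:
  'b' (1) + 6 = 7 → 'h'
  'r' (17) + 6 = 23 → 'x'
  'i' (8) + 6 = 14 → 'o'
  'd' (3) + 6 = 9 → 'j'
  'g' (6) + 6 = 12 → 'm'
  'e' (4) + 6 = 10 → 'k'
Result = "hxojmk"


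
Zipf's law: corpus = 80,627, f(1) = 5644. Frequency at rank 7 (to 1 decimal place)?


Zipf's law: f(r) = f(1) / r
f(1) = 5644
f(7) = 5644 / 7
= 806.3 occurrences


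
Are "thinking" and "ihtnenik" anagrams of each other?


Word 1: "thinking" → sorted: ghiiknnt
Word 2: "ihtnenik" → sorted: ehiiknnt
Same letters? ghiiknnt != ehiiknnt
Anagram = No


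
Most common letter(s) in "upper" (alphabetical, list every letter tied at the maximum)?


Word: "upper"
Letter counts:
  'e': 1
  'p': 2
  'r': 1
  'u': 1
Maximum count = 2
Most frequent = 'p' (2 times each)


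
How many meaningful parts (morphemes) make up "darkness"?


Word: "darkness"
Morphemes: dark + -ness
Each morpheme carries meaning
= 2 morphemes


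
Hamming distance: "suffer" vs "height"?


Comparing character by character (same length = 6):
  Pos 0: 's' vs 'h' !=
  Pos 1: 'u' vs 'e' !=
  Pos 2: 'f' vs 'i' !=
  Pos 3: 'f' vs 'g' !=
  Pos 4: 'e' vs 'h' !=
  Pos 5: 'r' vs 't' !=
Hamming distance = 6


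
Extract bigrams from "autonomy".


Word: "autonomy" (length 8)
Number of bigrams = 8 - 2 + 1 = 7
  Position 0: "au"
  Position 1: "ut"
  Position 2: "to"
  Position 3: "on"
  Position 4: "no"
  Position 5: "om"
  Position 6: "my"
Bigrams = "au", "ut", "to", "on", "no", "om", "my"


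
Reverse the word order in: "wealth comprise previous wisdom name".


Original: "wealth comprise previous wisdom name"
Words (1..n): wealth | comprise | previous | wisdom | name
Reversed (n..1): name | wisdom | previous | comprise | wealth
Result = "name wisdom previous comprise wealth"


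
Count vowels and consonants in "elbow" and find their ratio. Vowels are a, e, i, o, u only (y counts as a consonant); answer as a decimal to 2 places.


Word: "elbow"
Vowels (a,e,i,o,u): 2
Consonants: 3
Ratio = 2/3
= 0.67


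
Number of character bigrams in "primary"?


Word: "primary" (length 7)
Number of 2-grams = length - 2 + 1 = 7 - 2 + 1
= 6


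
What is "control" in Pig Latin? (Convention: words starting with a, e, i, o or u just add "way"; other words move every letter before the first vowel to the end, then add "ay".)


Word: "control"
Starts with consonant(s) → move to end, add 'ay'
Consonant cluster: "c"
Pig Latin = "ontrolcay"


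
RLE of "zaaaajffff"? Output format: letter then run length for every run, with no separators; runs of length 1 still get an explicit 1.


String: "zaaaajffff"
Scanning for consecutive runs:
  'z' x 1
  'a' x 4
  'j' x 1
  'f' x 4
RLE = "z1a4j1f4"


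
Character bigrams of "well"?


Word: "well" (length 4)
Number of bigrams = 4 - 2 + 1 = 3
  Position 0: "we"
  Position 1: "el"
  Position 2: "ll"
Bigrams = "we", "el", "ll"


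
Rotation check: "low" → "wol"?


Word: "low", Candidate: "wol"
Method: check if candidate is substring of word+word
"lowlow" contains "wol"? No
Is rotation = No


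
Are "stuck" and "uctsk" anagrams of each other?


Word 1: "stuck" → sorted: ckstu
Word 2: "uctsk" → sorted: ckstu
Same letters? ckstu == ckstu
Anagram = Yes


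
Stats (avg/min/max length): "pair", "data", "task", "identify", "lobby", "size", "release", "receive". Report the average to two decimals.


Lengths: "pair"=4, "data"=4, "task"=4, "identify"=8, "lobby"=5, "size"=4, "release"=7, "receive"=7
Sum = 43, Count = 8
Average = 43/8 = 5.38
= avg=5.38, min=4, max=8


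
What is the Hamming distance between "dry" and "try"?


Comparing character by character (same length = 3):
  Pos 0: 'd' vs 't' !=
  Pos 1: 'r' vs 'r' =
  Pos 2: 'y' vs 'y' =
Hamming distance = 1


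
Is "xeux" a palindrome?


Word: "xeux"
Reversed: "xuex"
Forward == Backward? xeux != xuex
Palindrome = No


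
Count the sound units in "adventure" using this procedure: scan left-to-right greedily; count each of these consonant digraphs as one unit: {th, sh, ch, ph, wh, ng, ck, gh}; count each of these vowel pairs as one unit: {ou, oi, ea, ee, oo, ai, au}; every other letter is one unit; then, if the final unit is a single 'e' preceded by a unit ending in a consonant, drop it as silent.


Word: "adventure" (9 letters)
Left-to-right scan:
  1. 'a' (letter)
  2. 'd' (letter)
  3. 'v' (letter)
  4. 'e' (letter)
  5. 'n' (letter)
  6. 't' (letter)
  7. 'u' (letter)
  8. 'r' (letter)
  9. 'e' (letter)
Units from scan: 9
Final unit is 'e' after a consonant -> drop as silent (-1)
Sound units = 8 units


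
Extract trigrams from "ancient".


Word: "ancient" (length 7)
Number of trigrams = 7 - 3 + 1 = 5
  Position 0: "anc"
  Position 1: "nci"
  Position 2: "cie"
  Position 3: "ien"
  Position 4: "ent"
Trigrams = "anc", "nci", "cie", "ien", "ent"


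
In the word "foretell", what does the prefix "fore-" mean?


Prefix: fore-
As in: foretell -> fore- + tell
Meaning = before


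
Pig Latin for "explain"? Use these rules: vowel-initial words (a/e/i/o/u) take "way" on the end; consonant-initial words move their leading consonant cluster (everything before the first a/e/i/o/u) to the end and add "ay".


Word: "explain"
Starts with vowel → add 'way'
Pig Latin = "explainway"


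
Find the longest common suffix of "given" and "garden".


Word 1: "given"
Word 2: "garden"
Comparing from end:
  Pos -1: 'n' == 'n'
  Pos -2: 'e' == 'e'
  Pos -3: 'v' != 'd' (stop)
LCS = "en" (length 2)


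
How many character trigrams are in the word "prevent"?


Word: "prevent" (length 7)
Number of 3-grams = length - 3 + 1 = 7 - 3 + 1
= 5


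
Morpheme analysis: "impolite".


Word: "impolite"
Morphemes: im- / polite
Each morpheme carries meaning
= 2 morphemes


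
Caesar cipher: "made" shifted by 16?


Word: "made"
Shift: 16
Each letter → (letter + shift) mod 26:
  'm' (12) + 16 = 2 → 'c'
  'a' (0) + 16 = 16 → 'q'
  'd' (3) + 16 = 19 → 't'
  'e' (4) + 16 = 20 → 'u'
Result = "cqtu"


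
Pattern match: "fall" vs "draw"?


Pattern of "fall": [0, 1, 2, 2]
Pattern of "draw": [0, 1, 2, 3]
Patterns do not match
Same pattern = No


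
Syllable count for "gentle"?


Word: "gentle"
Syllable breakdown: gen-tle
Counting: 2 parts
= 2 syllables


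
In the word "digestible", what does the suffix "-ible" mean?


Suffix: -ible
Example: digestible = digest + -ible
Meaning = capable of


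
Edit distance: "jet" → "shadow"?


Word 1: "jet" (length 3)
Word 2: "shadow" (length 6)
One optimal edit sequence (insert/delete/substitute each cost 1):
  1. insert 's'  (+1)
  2. insert 'h'  (+1)
  3. insert 'a'  (+1)
  4. substitute 'j' -> 'd'  (+1)
  5. substitute 'e' -> 'o'  (+1)
  6. substitute 't' -> 'w'  (+1)
Total edit operations: 6
Edit distance = 6


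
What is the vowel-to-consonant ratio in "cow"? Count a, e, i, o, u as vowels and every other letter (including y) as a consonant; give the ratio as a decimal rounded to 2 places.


Word: "cow"
Vowels (a,e,i,o,u): 1
Consonants: 2
Ratio = 1/2
= 0.50


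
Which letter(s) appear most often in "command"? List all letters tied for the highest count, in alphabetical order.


Word: "command"
Letter counts:
  'a': 1
  'c': 1
  'd': 1
  'm': 2
  'n': 1
  'o': 1
Maximum count = 2
Most frequent = 'm' (2 times each)


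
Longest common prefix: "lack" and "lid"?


Word 1: "lack"
Word 2: "lid"
Comparing from start:
  Pos 0: 'l' == 'l'
  Pos 1: 'a' != 'i' (stop)
LCP = "l" (length 1)


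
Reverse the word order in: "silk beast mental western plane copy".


Original: "silk beast mental western plane copy"
Words (1..n): silk | beast | mental | western | plane | copy
Reversed (n..1): copy | plane | western | mental | beast | silk
Result = "copy plane western mental beast silk"


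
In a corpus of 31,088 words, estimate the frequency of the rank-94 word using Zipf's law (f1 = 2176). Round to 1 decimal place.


Zipf's law: f(r) = f(1) / r
f(1) = 2176
f(94) = 2176 / 94
= 23.1 occurrences


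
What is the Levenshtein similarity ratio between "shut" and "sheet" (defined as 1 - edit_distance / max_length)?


Word 1: "shut" (length 4)
Word 2: "sheet" (length 5)
One optimal edit sequence:
  1. keep 's'
  2. keep 'h'
  3. insert 'e'  (+1)
  4. substitute 'u' -> 'e'  (+1)
  5. keep 't'
Edit distance = 2
Max length = max(4, 5) = 5
Similarity = 1 - 2/5
= 0.6000


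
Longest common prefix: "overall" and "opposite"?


Word 1: "overall"
Word 2: "opposite"
Comparing from start:
  Pos 0: 'o' == 'o'
  Pos 1: 'v' != 'p' (stop)
LCP = "o" (length 1)


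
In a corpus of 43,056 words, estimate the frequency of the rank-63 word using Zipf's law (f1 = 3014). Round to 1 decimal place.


Zipf's law: f(r) = f(1) / r
f(1) = 3014
f(63) = 3014 / 63
= 47.8 occurrences


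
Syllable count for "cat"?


Word: "cat"
Syllable breakdown: cat
Counting: 1 part
= 1 syllable


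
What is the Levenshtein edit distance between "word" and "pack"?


Word 1: "word" (length 4)
Word 2: "pack" (length 4)
One optimal edit sequence (insert/delete/substitute each cost 1):
  1. substitute 'w' -> 'p'  (+1)
  2. substitute 'o' -> 'a'  (+1)
  3. substitute 'r' -> 'c'  (+1)
  4. substitute 'd' -> 'k'  (+1)
Total edit operations: 4
Edit distance = 4


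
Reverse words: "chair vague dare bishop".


Original: "chair vague dare bishop"
Words (1..n): chair | vague | dare | bishop
Reversed (n..1): bishop | dare | vague | chair
Result = "bishop dare vague chair"


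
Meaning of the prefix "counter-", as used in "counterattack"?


Prefix: counter-
Example: counterattack = counter- + attack
Meaning = against / opposite


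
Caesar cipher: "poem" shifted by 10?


Word: "poem"
Shift: 10
Each letter → (letter + shift) mod 26:
  'p' (15) + 10 = 25 → 'z'
  'o' (14) + 10 = 24 → 'y'
  'e' (4) + 10 = 14 → 'o'
  'm' (12) + 10 = 22 → 'w'
Result = "zyow"


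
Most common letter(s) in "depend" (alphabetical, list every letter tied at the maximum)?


Word: "depend"
Letter counts:
  'd': 2
  'e': 2
  'n': 1
  'p': 1
Maximum count = 2
Most frequent = 'd', 'e' (2 times each)


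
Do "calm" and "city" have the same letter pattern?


Pattern of "calm": [0, 1, 2, 3]
Pattern of "city": [0, 1, 2, 3]
Patterns match
Same pattern = Yes


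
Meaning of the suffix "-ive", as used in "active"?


Suffix: -ive
Example: active = act + -ive
Meaning = tending to


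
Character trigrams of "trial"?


Word: "trial" (length 5)
Number of trigrams = 5 - 3 + 1 = 3
  Position 0: "tri"
  Position 1: "ria"
  Position 2: "ial"
Trigrams = "tri", "ria", "ial"


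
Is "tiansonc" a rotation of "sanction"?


Word: "sanction", Candidate: "tiansonc"
Method: check if candidate is substring of word+word
"sanctionsanction" contains "tiansonc"? No
Is rotation = No


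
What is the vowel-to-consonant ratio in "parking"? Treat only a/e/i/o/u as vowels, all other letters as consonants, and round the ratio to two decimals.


Word: "parking"
Vowels (a,e,i,o,u): 2
Consonants: 5
Ratio = 2/5
= 0.40


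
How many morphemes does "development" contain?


Word: "development"
Morphemes: develop | -ment
Each morpheme carries meaning
= 2 morphemes


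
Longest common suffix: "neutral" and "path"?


Word 1: "neutral"
Word 2: "path"
Comparing from end:
  Pos -1: 'l' != 'h' (stop)
LCS = "" (length 0)


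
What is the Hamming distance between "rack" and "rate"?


Comparing character by character (same length = 4):
  Pos 0: 'r' vs 'r' =
  Pos 1: 'a' vs 'a' =
  Pos 2: 'c' vs 't' !=
  Pos 3: 'k' vs 'e' !=
Hamming distance = 2


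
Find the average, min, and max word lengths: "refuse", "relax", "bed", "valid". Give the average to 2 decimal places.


Lengths: "refuse"=6, "relax"=5, "bed"=3, "valid"=5
Sum = 19, Count = 4
Average = 19/4 = 4.75
= avg=4.75, min=3, max=6


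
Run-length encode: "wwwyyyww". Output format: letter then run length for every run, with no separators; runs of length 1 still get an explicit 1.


String: "wwwyyyww"
Scanning for consecutive runs:
  'w' x 3
  'y' x 3
  'w' x 2
RLE = "w3y3w2"


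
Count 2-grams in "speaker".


Word: "speaker" (length 7)
Number of 2-grams = length - 2 + 1 = 7 - 2 + 1
= 6


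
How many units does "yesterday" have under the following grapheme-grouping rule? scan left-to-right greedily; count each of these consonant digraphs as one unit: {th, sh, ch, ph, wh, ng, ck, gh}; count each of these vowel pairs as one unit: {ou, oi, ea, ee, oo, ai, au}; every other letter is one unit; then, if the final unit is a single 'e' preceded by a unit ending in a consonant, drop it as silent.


Word: "yesterday" (9 letters)
Left-to-right scan:
  1. 'y' (letter)
  2. 'e' (letter)
  3. 's' (letter)
  4. 't' (letter)
  5. 'e' (letter)
  6. 'r' (letter)
  7. 'd' (letter)
  8. 'a' (letter)
  9. 'y' (letter)
Units from scan: 9
Sound units = 9 units


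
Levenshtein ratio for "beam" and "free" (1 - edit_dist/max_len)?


Word 1: "beam" (length 4)
Word 2: "free" (length 4)
One optimal edit sequence:
  1. substitute 'b' -> 'f'  (+1)
  2. substitute 'e' -> 'r'  (+1)
  3. substitute 'a' -> 'e'  (+1)
  4. substitute 'm' -> 'e'  (+1)
Edit distance = 4
Max length = max(4, 4) = 4
Similarity = 1 - 4/4
= 0.0000


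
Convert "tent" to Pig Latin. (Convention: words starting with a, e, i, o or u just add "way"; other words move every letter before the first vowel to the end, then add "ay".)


Word: "tent"
Starts with consonant(s) → move to end, add 'ay'
Consonant cluster: "t"
Pig Latin = "enttay"


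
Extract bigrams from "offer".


Word: "offer" (length 5)
Number of bigrams = 5 - 2 + 1 = 4
  Position 0: "of"
  Position 1: "ff"
  Position 2: "fe"
  Position 3: "er"
Bigrams = "of", "ff", "fe", "er"


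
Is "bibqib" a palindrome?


Word: "bibqib"
Reversed: "biqbib"
Forward == Backward? bibqib != biqbib
Palindrome = No


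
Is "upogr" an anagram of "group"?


Word 1: "group" → sorted: gopru
Word 2: "upogr" → sorted: gopru
Same letters? gopru == gopru
Anagram = Yes


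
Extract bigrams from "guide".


Word: "guide" (length 5)
Number of bigrams = 5 - 2 + 1 = 4
  Position 0: "gu"
  Position 1: "ui"
  Position 2: "id"
  Position 3: "de"
Bigrams = "gu", "ui", "id", "de"


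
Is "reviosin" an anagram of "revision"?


Word 1: "revision" → sorted: eiinorsv
Word 2: "reviosin" → sorted: eiinorsv
Same letters? eiinorsv == eiinorsv
Anagram = Yes


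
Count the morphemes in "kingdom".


Word: "kingdom"
Morphemes: king / -dom
Each morpheme carries meaning
= 2 morphemes


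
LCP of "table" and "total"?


Word 1: "table"
Word 2: "total"
Comparing from start:
  Pos 0: 't' == 't'
  Pos 1: 'a' != 'o' (stop)
LCP = "t" (length 1)


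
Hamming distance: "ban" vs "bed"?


Comparing character by character (same length = 3):
  Pos 0: 'b' vs 'b' =
  Pos 1: 'a' vs 'e' !=
  Pos 2: 'n' vs 'd' !=
Hamming distance = 2


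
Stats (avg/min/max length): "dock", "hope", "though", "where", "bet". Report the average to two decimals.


Lengths: "dock"=4, "hope"=4, "though"=6, "where"=5, "bet"=3
Sum = 22, Count = 5
Average = 22/5 = 4.40
= avg=4.40, min=3, max=6


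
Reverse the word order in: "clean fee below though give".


Original: "clean fee below though give"
Words (1..n): clean | fee | below | though | give
Reversed (n..1): give | though | below | fee | clean
Result = "give though below fee clean"


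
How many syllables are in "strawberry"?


Word: "strawberry"
Syllable breakdown: straw · ber · ry
Counting: 3 parts
= 3 syllables


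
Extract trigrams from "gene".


Word: "gene" (length 4)
Number of trigrams = 4 - 3 + 1 = 2
  Position 0: "gen"
  Position 1: "ene"
Trigrams = "gen", "ene"


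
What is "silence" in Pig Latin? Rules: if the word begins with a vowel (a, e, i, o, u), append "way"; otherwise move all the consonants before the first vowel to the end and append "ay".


Word: "silence"
Starts with consonant(s) → move to end, add 'ay'
Consonant cluster: "s"
Pig Latin = "ilencesay"


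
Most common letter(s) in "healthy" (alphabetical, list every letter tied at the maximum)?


Word: "healthy"
Letter counts:
  'a': 1
  'e': 1
  'h': 2
  'l': 1
  't': 1
  'y': 1
Maximum count = 2
Most frequent = 'h' (2 times each)


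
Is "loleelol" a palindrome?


Word: "loleelol"
Reversed: "loleelol"
Forward == Backward? loleelol == loleelol
Palindrome = Yes


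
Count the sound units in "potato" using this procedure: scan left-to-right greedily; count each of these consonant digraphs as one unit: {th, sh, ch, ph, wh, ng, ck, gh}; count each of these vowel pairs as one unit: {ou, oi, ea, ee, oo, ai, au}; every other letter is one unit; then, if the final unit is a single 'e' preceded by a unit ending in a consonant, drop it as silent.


Word: "potato" (6 letters)
Left-to-right scan:
  (1) 'p' (letter)
  (2) 'o' (letter)
  (3) 't' (letter)
  (4) 'a' (letter)
  (5) 't' (letter)
  (6) 'o' (letter)
Units from scan: 6
Sound units = 6 units


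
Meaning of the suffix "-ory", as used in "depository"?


Suffix: -ory
Example: depository (deposit + -ory)
Meaning = relating to / place for


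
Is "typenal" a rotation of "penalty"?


Word: "penalty", Candidate: "typenal"
Method: check if candidate is substring of word+word
"penaltypenalty" contains "typenal"? Yes
Is rotation = Yes


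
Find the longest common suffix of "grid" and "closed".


Word 1: "grid"
Word 2: "closed"
Comparing from end:
  Pos -1: 'd' == 'd'
  Pos -2: 'i' != 'e' (stop)
LCS = "d" (length 1)


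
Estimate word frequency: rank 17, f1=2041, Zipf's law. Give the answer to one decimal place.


Zipf's law: f(r) = f(1) / r
f(1) = 2041
f(17) = 2041 / 17
= 120.1 occurrences


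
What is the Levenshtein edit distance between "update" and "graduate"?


Word 1: "update" (length 6)
Word 2: "graduate" (length 8)
One optimal edit sequence (insert/delete/substitute each cost 1):
  1. insert 'g'  (+1)
  2. substitute 'u' -> 'r'  (+1)
  3. substitute 'p' -> 'a'  (+1)
  4. keep 'd'
  5. insert 'u'  (+1)
  6. keep 'a'
  7. keep 't'
  8. keep 'e'
Total edit operations: 4
Edit distance = 4


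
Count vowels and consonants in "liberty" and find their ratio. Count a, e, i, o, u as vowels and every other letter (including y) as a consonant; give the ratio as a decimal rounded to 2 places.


Word: "liberty"
Vowels (a,e,i,o,u): 2
Consonants: 5
Ratio = 2/5
= 0.40


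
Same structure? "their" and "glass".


Pattern of "their": [0, 1, 2, 3, 4]
Pattern of "glass": [0, 1, 2, 3, 3]
Patterns do not match
Same pattern = No


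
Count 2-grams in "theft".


Word: "theft" (length 5)
Number of 2-grams = length - 2 + 1 = 5 - 2 + 1
= 4


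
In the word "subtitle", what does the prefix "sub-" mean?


Prefix: sub-
As in: subtitle -> sub- + title
Meaning = under / below


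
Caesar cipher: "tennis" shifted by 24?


Word: "tennis"
Shift: 24
Each letter → (letter + shift) mod 26:
  't' (19) + 24 = 17 → 'r'
  'e' (4) + 24 = 2 → 'c'
  'n' (13) + 24 = 11 → 'l'
  'n' (13) + 24 = 11 → 'l'
  'i' (8) + 24 = 6 → 'g'
  's' (18) + 24 = 16 → 'q'
Result = "rcllgq"


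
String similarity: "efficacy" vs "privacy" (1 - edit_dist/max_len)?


Word 1: "efficacy" (length 8)
Word 2: "privacy" (length 7)
One optimal edit sequence:
  1. delete 'e'  (+1)
  2. substitute 'f' -> 'p'  (+1)
  3. substitute 'f' -> 'r'  (+1)
  4. keep 'i'
  5. substitute 'c' -> 'v'  (+1)
  6. keep 'a'
  7. keep 'c'
  8. keep 'y'
Edit distance = 4
Max length = max(8, 7) = 8
Similarity = 1 - 4/8
= 0.5000


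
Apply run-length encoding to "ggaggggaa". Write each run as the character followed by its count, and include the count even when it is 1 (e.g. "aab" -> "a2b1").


String: "ggaggggaa"
Scanning for consecutive runs:
  'g' x 2
  'a' x 1
  'g' x 4
  'a' x 2
RLE = "g2a1g4a2"


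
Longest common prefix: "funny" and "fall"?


Word 1: "funny"
Word 2: "fall"
Comparing from start:
  Pos 0: 'f' == 'f'
  Pos 1: 'u' != 'a' (stop)
LCP = "f" (length 1)


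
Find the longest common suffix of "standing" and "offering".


Word 1: "standing"
Word 2: "offering"
Comparing from end:
  Pos -1: 'g' == 'g'
  Pos -2: 'n' == 'n'
  Pos -3: 'i' == 'i'
  Pos -4: 'd' != 'r' (stop)
LCS = "ing" (length 3)


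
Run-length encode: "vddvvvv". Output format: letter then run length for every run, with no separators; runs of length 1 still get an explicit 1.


String: "vddvvvv"
Scanning for consecutive runs:
  'v' x 1
  'd' x 2
  'v' x 4
RLE = "v1d2v4"


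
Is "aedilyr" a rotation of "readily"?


Word: "readily", Candidate: "aedilyr"
Method: check if candidate is substring of word+word
"readilyreadily" contains "aedilyr"? No
Is rotation = No


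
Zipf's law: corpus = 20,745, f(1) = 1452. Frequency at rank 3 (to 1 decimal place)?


Zipf's law: f(r) = f(1) / r
f(1) = 1452
f(3) = 1452 / 3
= 484.0 occurrences


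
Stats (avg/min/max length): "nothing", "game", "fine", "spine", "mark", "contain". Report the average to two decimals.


Lengths: "nothing"=7, "game"=4, "fine"=4, "spine"=5, "mark"=4, "contain"=7
Sum = 31, Count = 6
Average = 31/6 = 5.17
= avg=5.17, min=4, max=7


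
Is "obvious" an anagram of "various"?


Word 1: "various" → sorted: aiorsuv
Word 2: "obvious" → sorted: bioosuv
Same letters? aiorsuv != bioosuv
Anagram = No


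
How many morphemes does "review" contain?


Word: "review"
Morphemes: re- | view
Each morpheme carries meaning
= 2 morphemes


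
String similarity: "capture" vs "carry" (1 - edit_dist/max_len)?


Word 1: "capture" (length 7)
Word 2: "carry" (length 5)
One optimal edit sequence:
  1. keep 'c'
  2. keep 'a'
  3. delete 'p'  (+1)
  4. delete 't'  (+1)
  5. substitute 'u' -> 'r'  (+1)
  6. keep 'r'
  7. substitute 'e' -> 'y'  (+1)
Edit distance = 4
Max length = max(7, 5) = 7
Similarity = 1 - 4/7
= 0.4286


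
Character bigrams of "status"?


Word: "status" (length 6)
Number of bigrams = 6 - 2 + 1 = 5
  Position 0: "st"
  Position 1: "ta"
  Position 2: "at"
  Position 3: "tu"
  Position 4: "us"
Bigrams = "st", "ta", "at", "tu", "us"


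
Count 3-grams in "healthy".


Word: "healthy" (length 7)
Number of 3-grams = length - 3 + 1 = 7 - 3 + 1
= 5


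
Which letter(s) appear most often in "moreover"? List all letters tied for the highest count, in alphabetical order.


Word: "moreover"
Letter counts:
  'e': 2
  'm': 1
  'o': 2
  'r': 2
  'v': 1
Maximum count = 2
Most frequent = 'e', 'o', 'r' (2 times each)


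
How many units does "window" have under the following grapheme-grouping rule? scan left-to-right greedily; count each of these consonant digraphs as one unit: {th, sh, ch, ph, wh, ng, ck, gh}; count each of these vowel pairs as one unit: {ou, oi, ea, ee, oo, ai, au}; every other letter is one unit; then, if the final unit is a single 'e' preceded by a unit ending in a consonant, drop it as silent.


Word: "window" (6 letters)
Left-to-right scan:
  [1] 'w' (letter)
  [2] 'i' (letter)
  [3] 'n' (letter)
  [4] 'd' (letter)
  [5] 'o' (letter)
  [6] 'w' (letter)
Units from scan: 6
Sound units = 6 units


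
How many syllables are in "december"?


Word: "december"
Syllable breakdown: de · cem · ber
Counting: 3 parts
= 3 syllables


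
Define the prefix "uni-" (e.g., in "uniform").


Prefix: uni-
Example: uniform = uni- + form
Meaning = one


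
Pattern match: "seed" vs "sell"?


Pattern of "seed": [0, 1, 1, 2]
Pattern of "sell": [0, 1, 2, 2]
Patterns do not match
Same pattern = No


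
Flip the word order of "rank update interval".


Original: "rank update interval"
Words (1..n): rank | update | interval
Reversed (n..1): interval | update | rank
Result = "interval update rank"


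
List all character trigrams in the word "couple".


Word: "couple" (length 6)
Number of trigrams = 6 - 3 + 1 = 4
  Position 0: "cou"
  Position 1: "oup"
  Position 2: "upl"
  Position 3: "ple"
Trigrams = "cou", "oup", "upl", "ple"


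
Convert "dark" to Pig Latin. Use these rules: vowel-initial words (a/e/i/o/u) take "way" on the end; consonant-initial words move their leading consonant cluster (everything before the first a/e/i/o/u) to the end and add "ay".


Word: "dark"
Starts with consonant(s) → move to end, add 'ay'
Consonant cluster: "d"
Pig Latin = "arkday"
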